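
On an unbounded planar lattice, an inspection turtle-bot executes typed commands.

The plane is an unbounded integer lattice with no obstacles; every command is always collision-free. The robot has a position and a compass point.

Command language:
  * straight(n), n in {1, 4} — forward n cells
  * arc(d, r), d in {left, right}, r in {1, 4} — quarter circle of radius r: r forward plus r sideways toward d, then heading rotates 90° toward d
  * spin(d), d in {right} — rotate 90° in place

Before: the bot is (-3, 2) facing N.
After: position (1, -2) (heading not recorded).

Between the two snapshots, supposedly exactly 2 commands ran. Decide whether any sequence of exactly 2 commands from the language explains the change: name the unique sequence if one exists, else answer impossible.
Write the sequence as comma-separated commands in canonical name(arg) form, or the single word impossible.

key: order matters: swapping spin(right) and arc(right, 4) lands elsewhere
start: (-3, 2) facing N
[1] after spin(right): (-3, 2) facing E
[2] after arc(right, 4): (1, -2) facing S
no other 2-command option fits: unique.

spin(right), arc(right, 4)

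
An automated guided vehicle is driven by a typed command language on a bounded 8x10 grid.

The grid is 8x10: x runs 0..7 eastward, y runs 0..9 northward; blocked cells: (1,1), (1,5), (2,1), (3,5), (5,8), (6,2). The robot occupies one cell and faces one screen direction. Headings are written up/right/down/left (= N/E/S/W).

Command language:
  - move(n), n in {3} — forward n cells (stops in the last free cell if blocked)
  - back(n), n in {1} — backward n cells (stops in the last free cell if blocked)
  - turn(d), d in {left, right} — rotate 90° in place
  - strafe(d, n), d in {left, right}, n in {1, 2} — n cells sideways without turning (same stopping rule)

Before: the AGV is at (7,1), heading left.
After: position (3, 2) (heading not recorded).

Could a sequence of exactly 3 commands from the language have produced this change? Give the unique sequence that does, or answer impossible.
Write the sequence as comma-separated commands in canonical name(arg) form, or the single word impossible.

key: the second move(3) is stopped early by the blocked cell at (2,1)
t0: at (7,1), heading left
t=1 move(3) ⇒ at (4,1), heading left
t=2 move(3) ⇒ at (3,1), heading left
t=3 strafe(right, 1) ⇒ at (3,2), heading left
no other 3-command option fits: unique.

move(3), move(3), strafe(right, 1)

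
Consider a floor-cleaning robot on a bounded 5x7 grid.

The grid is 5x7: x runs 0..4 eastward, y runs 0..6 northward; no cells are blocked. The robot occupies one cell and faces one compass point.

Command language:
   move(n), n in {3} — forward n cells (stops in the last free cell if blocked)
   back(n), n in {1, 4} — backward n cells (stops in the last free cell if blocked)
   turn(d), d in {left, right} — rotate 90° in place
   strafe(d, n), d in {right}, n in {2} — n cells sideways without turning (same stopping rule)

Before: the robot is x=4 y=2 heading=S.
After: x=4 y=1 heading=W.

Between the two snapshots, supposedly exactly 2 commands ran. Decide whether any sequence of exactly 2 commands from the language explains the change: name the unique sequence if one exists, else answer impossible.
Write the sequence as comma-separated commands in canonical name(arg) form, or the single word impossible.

every 2-command combo misses the target.

impossible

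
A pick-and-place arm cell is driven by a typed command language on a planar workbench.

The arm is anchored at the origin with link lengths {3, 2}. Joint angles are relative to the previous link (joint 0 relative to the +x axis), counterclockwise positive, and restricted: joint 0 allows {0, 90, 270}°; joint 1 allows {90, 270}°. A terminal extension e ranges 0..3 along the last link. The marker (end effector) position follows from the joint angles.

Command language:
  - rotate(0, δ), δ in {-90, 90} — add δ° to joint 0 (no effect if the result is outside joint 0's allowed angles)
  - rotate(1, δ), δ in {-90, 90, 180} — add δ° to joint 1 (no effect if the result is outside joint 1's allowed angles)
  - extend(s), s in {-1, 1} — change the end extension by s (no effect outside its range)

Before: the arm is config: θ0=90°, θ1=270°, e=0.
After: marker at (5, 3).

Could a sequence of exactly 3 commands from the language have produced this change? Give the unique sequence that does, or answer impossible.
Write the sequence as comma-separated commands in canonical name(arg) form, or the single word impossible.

start: config: θ0=90°, θ1=270°, e=0
1. extend(1) → config: θ0=90°, θ1=270°, e=1
2. extend(1) → config: θ0=90°, θ1=270°, e=2
3. extend(1) → config: θ0=90°, θ1=270°, e=3
all 343 alternatives checked — unique.

extend(1), extend(1), extend(1)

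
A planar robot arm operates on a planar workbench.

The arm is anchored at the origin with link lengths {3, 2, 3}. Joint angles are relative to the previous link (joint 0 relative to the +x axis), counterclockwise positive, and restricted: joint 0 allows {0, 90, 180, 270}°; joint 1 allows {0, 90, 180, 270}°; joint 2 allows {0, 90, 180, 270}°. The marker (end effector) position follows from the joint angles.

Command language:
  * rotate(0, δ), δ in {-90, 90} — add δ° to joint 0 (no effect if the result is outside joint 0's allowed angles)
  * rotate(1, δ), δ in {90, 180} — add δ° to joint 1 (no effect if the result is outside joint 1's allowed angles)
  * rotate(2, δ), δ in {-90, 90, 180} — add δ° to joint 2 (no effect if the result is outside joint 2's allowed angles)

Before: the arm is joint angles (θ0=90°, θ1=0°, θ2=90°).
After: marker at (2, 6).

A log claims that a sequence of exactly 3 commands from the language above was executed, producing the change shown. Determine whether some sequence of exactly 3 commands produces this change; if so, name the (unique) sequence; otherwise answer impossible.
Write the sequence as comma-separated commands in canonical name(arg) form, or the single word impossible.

start: joint angles (θ0=90°, θ1=0°, θ2=90°)
t=1 rotate(1, 90) ⇒ joint angles (θ0=90°, θ1=90°, θ2=90°)
t=2 rotate(1, 90) ⇒ joint angles (θ0=90°, θ1=180°, θ2=90°)
t=3 rotate(1, 90) ⇒ joint angles (θ0=90°, θ1=270°, θ2=90°)
uniquely the one of 343 3-step routes that fits.

rotate(1, 90), rotate(1, 90), rotate(1, 90)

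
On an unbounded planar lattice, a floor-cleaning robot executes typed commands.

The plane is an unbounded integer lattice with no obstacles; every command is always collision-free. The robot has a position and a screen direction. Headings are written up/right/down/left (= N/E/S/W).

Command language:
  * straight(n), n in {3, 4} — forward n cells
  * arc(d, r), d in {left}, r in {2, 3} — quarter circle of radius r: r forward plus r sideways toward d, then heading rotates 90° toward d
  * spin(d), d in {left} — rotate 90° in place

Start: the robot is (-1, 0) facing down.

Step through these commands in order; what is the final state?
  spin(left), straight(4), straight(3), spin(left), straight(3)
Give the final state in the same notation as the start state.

t0: (-1, 0) facing down
t=1 spin(left) ⇒ (-1, 0) facing right
t=2 straight(4) ⇒ (3, 0) facing right
t=3 straight(3) ⇒ (6, 0) facing right
t=4 spin(left) ⇒ (6, 0) facing up
t=5 straight(3) ⇒ (6, 3) facing up

(6, 3) facing up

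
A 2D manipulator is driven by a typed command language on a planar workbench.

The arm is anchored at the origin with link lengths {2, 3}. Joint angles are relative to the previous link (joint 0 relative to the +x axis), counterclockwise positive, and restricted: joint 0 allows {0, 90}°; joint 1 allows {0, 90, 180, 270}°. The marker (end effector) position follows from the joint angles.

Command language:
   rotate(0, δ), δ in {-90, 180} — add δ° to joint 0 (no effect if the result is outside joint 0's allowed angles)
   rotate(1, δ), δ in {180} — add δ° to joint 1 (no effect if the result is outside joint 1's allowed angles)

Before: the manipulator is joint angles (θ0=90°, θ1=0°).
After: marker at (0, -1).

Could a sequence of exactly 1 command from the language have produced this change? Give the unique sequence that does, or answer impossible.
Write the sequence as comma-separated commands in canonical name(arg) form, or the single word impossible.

t0: joint angles (θ0=90°, θ1=0°)
t=1 rotate(1, 180) ⇒ joint angles (θ0=90°, θ1=180°)
all 3 alternatives checked — unique.

rotate(1, 180)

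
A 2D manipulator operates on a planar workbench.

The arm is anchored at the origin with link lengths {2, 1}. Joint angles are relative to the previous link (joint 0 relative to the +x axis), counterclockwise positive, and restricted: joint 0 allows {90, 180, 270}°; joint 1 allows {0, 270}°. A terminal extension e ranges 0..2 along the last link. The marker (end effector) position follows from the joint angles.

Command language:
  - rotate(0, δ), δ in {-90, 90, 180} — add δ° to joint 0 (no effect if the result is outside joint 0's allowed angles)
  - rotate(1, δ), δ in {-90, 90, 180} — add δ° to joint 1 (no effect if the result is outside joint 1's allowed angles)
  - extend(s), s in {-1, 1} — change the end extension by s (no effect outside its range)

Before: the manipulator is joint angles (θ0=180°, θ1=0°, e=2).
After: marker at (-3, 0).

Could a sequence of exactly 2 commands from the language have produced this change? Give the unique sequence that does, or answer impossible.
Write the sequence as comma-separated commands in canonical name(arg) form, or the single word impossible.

begin: joint angles (θ0=180°, θ1=0°, e=2)
t=1 extend(-1) ⇒ joint angles (θ0=180°, θ1=0°, e=1)
t=2 extend(-1) ⇒ joint angles (θ0=180°, θ1=0°, e=0)
no other 2-command option fits: unique.

extend(-1), extend(-1)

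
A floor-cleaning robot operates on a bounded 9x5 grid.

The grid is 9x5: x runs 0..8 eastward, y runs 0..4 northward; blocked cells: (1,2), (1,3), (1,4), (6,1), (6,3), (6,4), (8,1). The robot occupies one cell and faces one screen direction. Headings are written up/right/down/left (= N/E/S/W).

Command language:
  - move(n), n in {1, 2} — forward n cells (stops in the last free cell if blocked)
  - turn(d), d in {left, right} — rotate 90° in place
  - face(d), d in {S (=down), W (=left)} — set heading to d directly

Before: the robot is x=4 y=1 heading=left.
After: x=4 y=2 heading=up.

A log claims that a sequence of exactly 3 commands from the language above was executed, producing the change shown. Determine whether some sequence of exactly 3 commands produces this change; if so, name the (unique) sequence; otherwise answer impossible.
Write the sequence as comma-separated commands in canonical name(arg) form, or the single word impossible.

key: cell and facing (now N) both changed — the 3 commands mix motion and turning
start: x=4 y=1 heading=left
1. face(W) → x=4 y=1 heading=left
2. turn(right) → x=4 y=1 heading=up
3. move(1) → x=4 y=2 heading=up
all 216 alternatives checked — unique.

face(W), turn(right), move(1)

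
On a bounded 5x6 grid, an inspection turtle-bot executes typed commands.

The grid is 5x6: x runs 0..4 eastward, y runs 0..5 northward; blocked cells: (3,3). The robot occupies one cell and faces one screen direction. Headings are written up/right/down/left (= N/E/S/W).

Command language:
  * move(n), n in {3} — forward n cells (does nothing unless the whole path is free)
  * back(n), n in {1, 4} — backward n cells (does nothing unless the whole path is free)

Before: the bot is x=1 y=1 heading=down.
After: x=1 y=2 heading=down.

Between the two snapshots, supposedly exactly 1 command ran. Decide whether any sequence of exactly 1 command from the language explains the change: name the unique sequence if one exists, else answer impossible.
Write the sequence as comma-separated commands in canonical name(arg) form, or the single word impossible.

key: heading stays S — the single command does not turn
t0: x=1 y=1 heading=down
[1] after back(1): x=1 y=2 heading=down
no rival 1-sequence matches.

back(1)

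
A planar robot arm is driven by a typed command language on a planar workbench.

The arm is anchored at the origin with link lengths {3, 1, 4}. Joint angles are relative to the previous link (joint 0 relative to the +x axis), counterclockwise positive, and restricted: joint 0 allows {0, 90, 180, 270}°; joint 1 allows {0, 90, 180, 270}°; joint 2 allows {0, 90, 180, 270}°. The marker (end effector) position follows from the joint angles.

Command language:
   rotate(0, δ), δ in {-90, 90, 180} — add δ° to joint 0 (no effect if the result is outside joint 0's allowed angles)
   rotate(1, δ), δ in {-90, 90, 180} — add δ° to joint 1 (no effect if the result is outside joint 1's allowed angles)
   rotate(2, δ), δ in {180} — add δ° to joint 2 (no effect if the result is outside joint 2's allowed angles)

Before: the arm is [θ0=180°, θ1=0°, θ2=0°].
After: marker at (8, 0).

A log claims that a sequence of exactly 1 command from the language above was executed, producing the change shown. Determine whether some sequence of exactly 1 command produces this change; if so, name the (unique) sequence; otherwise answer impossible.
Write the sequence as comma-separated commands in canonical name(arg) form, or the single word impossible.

rotate(0, 180)

begin: [θ0=180°, θ1=0°, θ2=0°]
[1] after rotate(0, 180): [θ0=0°, θ1=0°, θ2=0°]
no rival 1-sequence matches.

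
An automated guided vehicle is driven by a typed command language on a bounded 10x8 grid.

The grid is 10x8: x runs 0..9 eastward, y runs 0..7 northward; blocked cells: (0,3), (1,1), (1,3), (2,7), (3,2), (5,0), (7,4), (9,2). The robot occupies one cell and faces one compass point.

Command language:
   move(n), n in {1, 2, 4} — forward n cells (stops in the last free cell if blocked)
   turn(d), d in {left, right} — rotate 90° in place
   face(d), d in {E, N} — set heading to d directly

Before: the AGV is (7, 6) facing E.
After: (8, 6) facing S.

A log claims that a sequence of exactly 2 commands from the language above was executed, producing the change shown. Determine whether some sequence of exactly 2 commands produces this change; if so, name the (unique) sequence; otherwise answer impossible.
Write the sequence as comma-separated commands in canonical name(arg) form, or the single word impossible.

move(1), turn(right)

key: running turn(right) before move(1) would end elsewhere — order is forced
t0: (7, 6) facing E
[1] after move(1): (8, 6) facing E
[2] after turn(right): (8, 6) facing S
all 49 alternatives checked — unique.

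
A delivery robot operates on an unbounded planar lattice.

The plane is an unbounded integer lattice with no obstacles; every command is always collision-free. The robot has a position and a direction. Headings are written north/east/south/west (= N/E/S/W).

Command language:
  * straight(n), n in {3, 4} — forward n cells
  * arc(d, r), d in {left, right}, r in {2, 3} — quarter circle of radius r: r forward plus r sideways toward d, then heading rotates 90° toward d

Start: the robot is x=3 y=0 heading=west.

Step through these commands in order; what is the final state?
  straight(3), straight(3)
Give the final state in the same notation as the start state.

begin: x=3 y=0 heading=west
t=1 straight(3) ⇒ x=0 y=0 heading=west
t=2 straight(3) ⇒ x=-3 y=0 heading=west

x=-3 y=0 heading=west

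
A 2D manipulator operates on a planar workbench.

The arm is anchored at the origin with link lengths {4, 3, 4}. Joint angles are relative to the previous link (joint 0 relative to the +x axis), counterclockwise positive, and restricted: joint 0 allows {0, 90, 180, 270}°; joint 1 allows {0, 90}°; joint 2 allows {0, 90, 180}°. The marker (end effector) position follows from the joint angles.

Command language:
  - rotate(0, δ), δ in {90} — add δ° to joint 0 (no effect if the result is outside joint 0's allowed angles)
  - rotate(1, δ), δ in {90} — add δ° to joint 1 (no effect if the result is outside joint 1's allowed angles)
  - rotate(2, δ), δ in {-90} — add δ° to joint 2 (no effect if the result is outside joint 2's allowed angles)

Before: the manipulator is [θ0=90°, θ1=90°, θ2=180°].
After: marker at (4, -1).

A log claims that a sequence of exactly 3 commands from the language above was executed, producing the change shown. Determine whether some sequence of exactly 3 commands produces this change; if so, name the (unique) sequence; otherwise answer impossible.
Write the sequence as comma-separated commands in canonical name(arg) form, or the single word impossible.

t0: [θ0=90°, θ1=90°, θ2=180°]
step 1 (rotate(0, 90)): [θ0=180°, θ1=90°, θ2=180°]
step 2 (rotate(0, 90)): [θ0=270°, θ1=90°, θ2=180°]
step 3 (rotate(0, 90)): [θ0=0°, θ1=90°, θ2=180°]
no other 3-command option fits: unique.

rotate(0, 90), rotate(0, 90), rotate(0, 90)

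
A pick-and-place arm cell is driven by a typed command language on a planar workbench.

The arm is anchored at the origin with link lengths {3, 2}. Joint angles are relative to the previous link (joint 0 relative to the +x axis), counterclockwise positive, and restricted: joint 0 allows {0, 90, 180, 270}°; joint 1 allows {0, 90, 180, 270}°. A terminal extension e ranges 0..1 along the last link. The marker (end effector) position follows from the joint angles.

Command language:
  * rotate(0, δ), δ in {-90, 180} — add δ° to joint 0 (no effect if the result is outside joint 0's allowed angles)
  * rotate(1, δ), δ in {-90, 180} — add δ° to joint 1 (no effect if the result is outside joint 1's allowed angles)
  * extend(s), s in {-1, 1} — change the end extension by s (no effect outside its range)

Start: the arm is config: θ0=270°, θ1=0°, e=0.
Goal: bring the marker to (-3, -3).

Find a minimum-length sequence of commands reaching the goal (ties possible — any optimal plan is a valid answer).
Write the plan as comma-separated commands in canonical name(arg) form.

from: config: θ0=270°, θ1=0°, e=0
1. extend(1) → config: θ0=270°, θ1=0°, e=1
2. rotate(1, -90) → config: θ0=270°, θ1=270°, e=1
minimal: 2 command(s), checked below 2.

extend(1), rotate(1, -90)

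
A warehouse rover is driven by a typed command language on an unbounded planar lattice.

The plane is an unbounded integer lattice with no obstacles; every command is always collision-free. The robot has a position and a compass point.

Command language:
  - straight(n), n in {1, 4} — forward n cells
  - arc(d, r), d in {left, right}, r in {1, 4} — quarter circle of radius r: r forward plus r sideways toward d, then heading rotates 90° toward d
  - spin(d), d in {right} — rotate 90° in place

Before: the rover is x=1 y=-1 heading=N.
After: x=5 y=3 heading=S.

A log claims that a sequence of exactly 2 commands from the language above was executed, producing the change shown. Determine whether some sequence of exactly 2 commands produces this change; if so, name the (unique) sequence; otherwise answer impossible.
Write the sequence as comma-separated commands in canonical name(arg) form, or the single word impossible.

arc(right, 4), spin(right)

key: order matters: swapping arc(right, 4) and spin(right) lands elsewhere
begin: x=1 y=-1 heading=N
[1] after arc(right, 4): x=5 y=3 heading=E
[2] after spin(right): x=5 y=3 heading=S
no rival 2-sequence matches.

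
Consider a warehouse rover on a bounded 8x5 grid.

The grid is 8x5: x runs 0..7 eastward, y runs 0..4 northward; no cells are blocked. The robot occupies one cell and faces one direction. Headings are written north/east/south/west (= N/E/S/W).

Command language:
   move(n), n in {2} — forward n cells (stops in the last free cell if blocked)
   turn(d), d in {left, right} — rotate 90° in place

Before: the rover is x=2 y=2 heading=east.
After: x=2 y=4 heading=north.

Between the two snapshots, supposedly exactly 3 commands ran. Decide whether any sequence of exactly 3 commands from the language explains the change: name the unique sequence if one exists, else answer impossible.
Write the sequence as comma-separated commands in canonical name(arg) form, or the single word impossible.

key: cell and facing (now N) both changed — the 3 commands mix motion and turning
t0: x=2 y=2 heading=east
1. turn(left) → x=2 y=2 heading=north
2. move(2) → x=2 y=4 heading=north
3. move(2) → x=2 y=4 heading=north
all 27 alternatives checked — unique.

turn(left), move(2), move(2)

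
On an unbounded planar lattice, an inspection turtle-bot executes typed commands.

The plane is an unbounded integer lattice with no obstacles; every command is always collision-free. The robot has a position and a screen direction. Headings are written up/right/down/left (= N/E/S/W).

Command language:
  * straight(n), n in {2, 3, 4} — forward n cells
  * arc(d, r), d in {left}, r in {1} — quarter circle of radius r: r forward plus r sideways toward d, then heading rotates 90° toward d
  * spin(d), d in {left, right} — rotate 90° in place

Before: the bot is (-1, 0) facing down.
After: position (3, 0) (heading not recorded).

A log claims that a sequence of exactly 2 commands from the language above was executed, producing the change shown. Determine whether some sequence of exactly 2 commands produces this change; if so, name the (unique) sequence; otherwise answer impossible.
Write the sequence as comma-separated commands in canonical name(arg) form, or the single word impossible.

spin(left), straight(4)

key: running straight(4) before spin(left) would end elsewhere — order is forced
initial: (-1, 0) facing down
[1] after spin(left): (-1, 0) facing right
[2] after straight(4): (3, 0) facing right
no other 2-command option fits: unique.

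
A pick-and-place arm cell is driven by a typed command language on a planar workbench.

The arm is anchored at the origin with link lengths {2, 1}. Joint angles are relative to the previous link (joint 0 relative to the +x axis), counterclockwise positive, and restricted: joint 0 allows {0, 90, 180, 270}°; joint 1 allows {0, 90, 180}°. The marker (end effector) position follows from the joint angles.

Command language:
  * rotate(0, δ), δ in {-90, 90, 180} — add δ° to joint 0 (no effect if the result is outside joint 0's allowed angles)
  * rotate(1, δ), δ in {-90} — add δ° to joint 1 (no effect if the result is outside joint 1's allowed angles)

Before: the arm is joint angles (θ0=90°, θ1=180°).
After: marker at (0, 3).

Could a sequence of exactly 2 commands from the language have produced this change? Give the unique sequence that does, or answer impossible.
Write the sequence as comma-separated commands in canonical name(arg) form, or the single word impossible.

from: joint angles (θ0=90°, θ1=180°)
1. rotate(1, -90) → joint angles (θ0=90°, θ1=90°)
2. rotate(1, -90) → joint angles (θ0=90°, θ1=0°)
all 16 alternatives checked — unique.

rotate(1, -90), rotate(1, -90)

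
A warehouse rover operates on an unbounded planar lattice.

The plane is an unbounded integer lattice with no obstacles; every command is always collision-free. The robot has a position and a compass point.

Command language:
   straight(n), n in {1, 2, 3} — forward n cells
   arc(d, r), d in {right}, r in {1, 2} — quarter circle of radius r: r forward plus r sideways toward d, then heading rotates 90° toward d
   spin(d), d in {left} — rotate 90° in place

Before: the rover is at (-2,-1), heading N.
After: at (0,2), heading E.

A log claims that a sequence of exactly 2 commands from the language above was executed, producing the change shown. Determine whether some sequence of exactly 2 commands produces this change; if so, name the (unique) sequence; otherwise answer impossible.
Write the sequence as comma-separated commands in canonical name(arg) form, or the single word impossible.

key: cell and facing (now E) both changed — the 2 commands mix motion and turning
t0: at (-2,-1), heading N
t=1 straight(1) ⇒ at (-2,0), heading N
t=2 arc(right, 2) ⇒ at (0,2), heading E
no rival 2-sequence matches.

straight(1), arc(right, 2)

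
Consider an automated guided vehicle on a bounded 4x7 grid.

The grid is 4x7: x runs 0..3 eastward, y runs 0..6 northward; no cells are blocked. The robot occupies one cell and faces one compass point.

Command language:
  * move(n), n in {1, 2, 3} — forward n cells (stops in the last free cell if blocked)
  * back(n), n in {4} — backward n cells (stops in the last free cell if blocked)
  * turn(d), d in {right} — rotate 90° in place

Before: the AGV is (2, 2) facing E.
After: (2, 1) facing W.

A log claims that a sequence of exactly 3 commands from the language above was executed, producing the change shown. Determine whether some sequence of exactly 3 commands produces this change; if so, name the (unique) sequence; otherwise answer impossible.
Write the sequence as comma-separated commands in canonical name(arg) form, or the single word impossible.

turn(right), move(1), turn(right)

key: position moved to (2,1) AND the heading swung to W — translation plus rotation needed
from: (2, 2) facing E
step 1 (turn(right)): (2, 2) facing S
step 2 (move(1)): (2, 1) facing S
step 3 (turn(right)): (2, 1) facing W
uniquely the one of 125 3-step routes that fits.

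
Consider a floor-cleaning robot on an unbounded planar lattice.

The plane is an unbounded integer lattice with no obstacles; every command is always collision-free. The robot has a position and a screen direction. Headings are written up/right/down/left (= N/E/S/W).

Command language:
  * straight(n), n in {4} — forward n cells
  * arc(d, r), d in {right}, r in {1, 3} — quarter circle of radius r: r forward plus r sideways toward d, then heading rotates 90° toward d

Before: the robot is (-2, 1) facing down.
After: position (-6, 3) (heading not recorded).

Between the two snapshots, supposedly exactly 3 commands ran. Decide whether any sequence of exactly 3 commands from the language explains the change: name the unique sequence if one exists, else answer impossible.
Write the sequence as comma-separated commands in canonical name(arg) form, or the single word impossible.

key: order matters: swapping arc(right, 3) and straight(4) lands elsewhere
start: (-2, 1) facing down
1. arc(right, 3) → (-5, -2) facing left
2. arc(right, 1) → (-6, -1) facing up
3. straight(4) → (-6, 3) facing up
uniquely the one of 27 3-step routes that fits.

arc(right, 3), arc(right, 1), straight(4)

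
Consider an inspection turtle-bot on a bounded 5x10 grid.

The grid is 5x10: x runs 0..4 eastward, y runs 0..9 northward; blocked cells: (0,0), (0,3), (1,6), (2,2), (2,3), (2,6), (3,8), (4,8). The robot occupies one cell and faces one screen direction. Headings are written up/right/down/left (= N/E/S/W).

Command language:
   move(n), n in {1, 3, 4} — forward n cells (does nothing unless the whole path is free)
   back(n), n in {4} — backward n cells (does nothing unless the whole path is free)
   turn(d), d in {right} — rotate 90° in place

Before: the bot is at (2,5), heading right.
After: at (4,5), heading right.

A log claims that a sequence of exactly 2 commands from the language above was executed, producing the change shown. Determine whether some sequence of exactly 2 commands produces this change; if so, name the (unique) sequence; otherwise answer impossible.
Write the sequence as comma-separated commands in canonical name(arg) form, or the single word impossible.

key: still facing E at the end — nothing in the sequence rotates
from: at (2,5), heading right
[1] after move(1): at (3,5), heading right
[2] after move(1): at (4,5), heading right
no rival 2-sequence matches.

move(1), move(1)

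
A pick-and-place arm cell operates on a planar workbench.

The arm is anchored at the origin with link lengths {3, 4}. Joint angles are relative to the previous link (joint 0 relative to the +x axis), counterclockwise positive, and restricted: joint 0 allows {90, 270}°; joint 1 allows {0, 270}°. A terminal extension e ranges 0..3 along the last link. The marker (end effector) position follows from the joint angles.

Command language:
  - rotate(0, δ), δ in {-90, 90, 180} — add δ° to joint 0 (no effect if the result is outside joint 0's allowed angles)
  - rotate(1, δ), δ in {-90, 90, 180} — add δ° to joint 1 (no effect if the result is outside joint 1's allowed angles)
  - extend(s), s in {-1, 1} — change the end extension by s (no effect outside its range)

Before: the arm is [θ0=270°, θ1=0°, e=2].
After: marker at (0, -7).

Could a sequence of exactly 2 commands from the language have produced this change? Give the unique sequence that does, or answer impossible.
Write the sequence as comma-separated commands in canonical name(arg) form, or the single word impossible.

initial: [θ0=270°, θ1=0°, e=2]
t=1 extend(-1) ⇒ [θ0=270°, θ1=0°, e=1]
t=2 extend(-1) ⇒ [θ0=270°, θ1=0°, e=0]
uniquely the one of 64 2-step routes that fits.

extend(-1), extend(-1)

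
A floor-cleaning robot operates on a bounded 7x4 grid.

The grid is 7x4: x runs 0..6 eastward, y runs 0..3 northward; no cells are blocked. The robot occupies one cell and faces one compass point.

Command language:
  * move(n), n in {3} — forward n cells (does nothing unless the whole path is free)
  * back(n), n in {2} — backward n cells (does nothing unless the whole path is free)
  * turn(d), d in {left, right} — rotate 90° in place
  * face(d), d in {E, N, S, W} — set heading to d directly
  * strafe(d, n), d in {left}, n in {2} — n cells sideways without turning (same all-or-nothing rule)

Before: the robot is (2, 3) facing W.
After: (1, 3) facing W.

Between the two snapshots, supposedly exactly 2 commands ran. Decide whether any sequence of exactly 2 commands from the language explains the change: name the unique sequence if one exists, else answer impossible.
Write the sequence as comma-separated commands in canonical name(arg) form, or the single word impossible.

key: heading stays W — no command in the sequence turns
t0: (2, 3) facing W
1. back(2) → (4, 3) facing W
2. move(3) → (1, 3) facing W
all 81 alternatives checked — unique.

back(2), move(3)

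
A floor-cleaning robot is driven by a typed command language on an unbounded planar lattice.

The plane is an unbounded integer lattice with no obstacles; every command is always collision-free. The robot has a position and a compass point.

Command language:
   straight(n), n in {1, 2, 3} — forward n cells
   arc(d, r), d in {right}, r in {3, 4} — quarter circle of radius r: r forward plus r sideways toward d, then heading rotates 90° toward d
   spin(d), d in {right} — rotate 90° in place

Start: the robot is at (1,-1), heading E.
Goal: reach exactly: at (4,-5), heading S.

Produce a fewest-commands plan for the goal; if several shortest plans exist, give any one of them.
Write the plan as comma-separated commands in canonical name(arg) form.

begin: at (1,-1), heading E
step 1 (arc(right, 3)): at (4,-4), heading S
step 2 (straight(1)): at (4,-5), heading S
shorter routes all fall short; 2 is best.

arc(right, 3), straight(1)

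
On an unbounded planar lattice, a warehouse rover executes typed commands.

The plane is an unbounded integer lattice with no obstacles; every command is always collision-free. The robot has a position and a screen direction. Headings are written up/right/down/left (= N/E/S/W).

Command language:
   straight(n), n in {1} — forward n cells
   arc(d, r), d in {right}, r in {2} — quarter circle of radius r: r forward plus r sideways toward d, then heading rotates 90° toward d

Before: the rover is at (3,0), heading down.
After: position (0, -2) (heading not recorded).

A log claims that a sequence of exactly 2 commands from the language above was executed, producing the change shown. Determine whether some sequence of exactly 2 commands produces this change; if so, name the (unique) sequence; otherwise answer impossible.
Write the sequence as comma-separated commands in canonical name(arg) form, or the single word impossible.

key: order matters: swapping arc(right, 2) and straight(1) lands elsewhere
from: at (3,0), heading down
1. arc(right, 2) → at (1,-2), heading left
2. straight(1) → at (0,-2), heading left
uniquely the one of 4 2-step routes that fits.

arc(right, 2), straight(1)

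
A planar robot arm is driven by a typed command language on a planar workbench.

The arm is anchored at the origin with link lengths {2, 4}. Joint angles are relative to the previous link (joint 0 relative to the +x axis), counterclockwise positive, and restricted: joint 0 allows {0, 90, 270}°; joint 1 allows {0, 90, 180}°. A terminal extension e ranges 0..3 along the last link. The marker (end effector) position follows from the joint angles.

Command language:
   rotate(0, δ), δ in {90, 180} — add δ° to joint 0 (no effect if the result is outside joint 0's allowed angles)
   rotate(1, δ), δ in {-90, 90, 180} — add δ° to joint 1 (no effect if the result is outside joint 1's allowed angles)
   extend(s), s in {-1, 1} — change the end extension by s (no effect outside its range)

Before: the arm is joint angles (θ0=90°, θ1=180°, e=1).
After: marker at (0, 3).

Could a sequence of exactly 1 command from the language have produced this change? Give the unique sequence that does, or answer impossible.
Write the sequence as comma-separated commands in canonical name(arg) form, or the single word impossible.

start: joint angles (θ0=90°, θ1=180°, e=1)
t=1 rotate(0, 180) ⇒ joint angles (θ0=270°, θ1=180°, e=1)
no other 1-command option fits: unique.

rotate(0, 180)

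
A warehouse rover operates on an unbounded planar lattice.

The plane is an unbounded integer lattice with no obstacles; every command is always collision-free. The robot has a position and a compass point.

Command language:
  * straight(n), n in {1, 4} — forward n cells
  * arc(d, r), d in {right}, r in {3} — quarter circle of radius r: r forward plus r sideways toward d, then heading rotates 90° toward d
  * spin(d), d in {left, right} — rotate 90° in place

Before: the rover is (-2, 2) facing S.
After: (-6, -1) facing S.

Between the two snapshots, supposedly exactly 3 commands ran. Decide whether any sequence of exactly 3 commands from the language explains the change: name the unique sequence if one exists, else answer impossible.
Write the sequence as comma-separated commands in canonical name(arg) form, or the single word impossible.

key: heading stays S — rotations cancel among the 3 commands
begin: (-2, 2) facing S
t=1 arc(right, 3) ⇒ (-5, -1) facing W
t=2 straight(1) ⇒ (-6, -1) facing W
t=3 spin(left) ⇒ (-6, -1) facing S
uniquely the one of 125 3-step routes that fits.

arc(right, 3), straight(1), spin(left)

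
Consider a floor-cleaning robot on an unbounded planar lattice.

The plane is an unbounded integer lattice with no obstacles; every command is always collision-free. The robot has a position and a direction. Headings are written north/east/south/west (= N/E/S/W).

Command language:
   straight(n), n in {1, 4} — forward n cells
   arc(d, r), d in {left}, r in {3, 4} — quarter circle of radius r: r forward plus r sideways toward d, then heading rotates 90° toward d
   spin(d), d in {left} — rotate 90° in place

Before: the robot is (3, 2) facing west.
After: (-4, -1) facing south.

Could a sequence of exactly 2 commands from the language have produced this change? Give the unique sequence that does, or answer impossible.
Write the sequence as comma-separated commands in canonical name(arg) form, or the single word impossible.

straight(4), arc(left, 3)

key: cell and facing (now S) both changed — the 2 commands mix motion and turning
from: (3, 2) facing west
1. straight(4) → (-1, 2) facing west
2. arc(left, 3) → (-4, -1) facing south
no other 2-command option fits: unique.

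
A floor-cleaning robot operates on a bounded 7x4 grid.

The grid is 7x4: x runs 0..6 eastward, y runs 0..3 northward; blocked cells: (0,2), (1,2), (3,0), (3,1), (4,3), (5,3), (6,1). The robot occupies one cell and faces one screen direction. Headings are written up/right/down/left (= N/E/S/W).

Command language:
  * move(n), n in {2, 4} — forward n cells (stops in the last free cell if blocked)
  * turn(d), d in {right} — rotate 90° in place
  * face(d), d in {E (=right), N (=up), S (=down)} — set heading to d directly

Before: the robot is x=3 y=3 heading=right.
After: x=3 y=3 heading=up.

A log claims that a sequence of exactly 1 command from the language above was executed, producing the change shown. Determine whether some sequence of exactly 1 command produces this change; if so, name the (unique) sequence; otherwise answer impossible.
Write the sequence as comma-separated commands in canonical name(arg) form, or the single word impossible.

key: parked at (3,3) the whole time — nothing moves the robot
begin: x=3 y=3 heading=right
1. face(N) → x=3 y=3 heading=up
no other 1-command option fits: unique.

face(N)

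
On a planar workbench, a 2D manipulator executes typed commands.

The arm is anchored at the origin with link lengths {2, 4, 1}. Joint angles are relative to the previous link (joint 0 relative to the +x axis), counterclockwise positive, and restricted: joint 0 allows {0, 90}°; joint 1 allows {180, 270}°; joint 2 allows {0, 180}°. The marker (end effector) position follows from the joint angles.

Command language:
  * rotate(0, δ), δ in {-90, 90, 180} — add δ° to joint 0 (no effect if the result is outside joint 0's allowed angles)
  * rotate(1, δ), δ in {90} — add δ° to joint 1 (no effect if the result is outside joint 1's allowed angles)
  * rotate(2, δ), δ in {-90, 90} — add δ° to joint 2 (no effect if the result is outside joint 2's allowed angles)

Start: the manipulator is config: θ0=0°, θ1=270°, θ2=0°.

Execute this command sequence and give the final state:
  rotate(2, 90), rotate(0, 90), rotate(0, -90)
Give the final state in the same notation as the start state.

start: config: θ0=0°, θ1=270°, θ2=0°
step 1 (rotate(2, 90)): config: θ0=0°, θ1=270°, θ2=0°
step 2 (rotate(0, 90)): config: θ0=90°, θ1=270°, θ2=0°
step 3 (rotate(0, -90)): config: θ0=0°, θ1=270°, θ2=0°

config: θ0=0°, θ1=270°, θ2=0°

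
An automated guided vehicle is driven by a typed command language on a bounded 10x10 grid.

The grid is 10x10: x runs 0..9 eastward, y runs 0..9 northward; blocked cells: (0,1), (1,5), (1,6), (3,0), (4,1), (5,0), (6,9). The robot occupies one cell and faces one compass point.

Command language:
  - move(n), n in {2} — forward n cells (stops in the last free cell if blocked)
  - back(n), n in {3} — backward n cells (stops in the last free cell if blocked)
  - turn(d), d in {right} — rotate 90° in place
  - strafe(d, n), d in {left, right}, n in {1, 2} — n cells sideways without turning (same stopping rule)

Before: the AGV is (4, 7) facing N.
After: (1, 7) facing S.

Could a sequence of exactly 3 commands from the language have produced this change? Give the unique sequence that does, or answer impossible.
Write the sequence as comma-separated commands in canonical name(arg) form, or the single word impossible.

key: position moved to (1,7) AND the heading swung to S — translation plus rotation needed
begin: (4, 7) facing N
[1] after turn(right): (4, 7) facing E
[2] after back(3): (1, 7) facing E
[3] after turn(right): (1, 7) facing S
all 343 alternatives checked — unique.

turn(right), back(3), turn(right)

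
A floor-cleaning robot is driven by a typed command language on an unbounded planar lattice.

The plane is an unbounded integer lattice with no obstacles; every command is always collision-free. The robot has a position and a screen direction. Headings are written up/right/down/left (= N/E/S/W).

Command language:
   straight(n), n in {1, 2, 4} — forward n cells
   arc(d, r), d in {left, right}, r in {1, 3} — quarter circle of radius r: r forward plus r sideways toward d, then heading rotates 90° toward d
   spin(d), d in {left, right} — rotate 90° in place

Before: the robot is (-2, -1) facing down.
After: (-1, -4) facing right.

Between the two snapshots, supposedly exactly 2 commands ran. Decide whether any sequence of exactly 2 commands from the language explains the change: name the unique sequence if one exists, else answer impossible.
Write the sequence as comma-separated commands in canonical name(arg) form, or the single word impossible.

key: cell and facing (now E) both changed — the 2 commands mix motion and turning
initial: (-2, -1) facing down
1. straight(2) → (-2, -3) facing down
2. arc(left, 1) → (-1, -4) facing right
no other 2-command option fits: unique.

straight(2), arc(left, 1)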